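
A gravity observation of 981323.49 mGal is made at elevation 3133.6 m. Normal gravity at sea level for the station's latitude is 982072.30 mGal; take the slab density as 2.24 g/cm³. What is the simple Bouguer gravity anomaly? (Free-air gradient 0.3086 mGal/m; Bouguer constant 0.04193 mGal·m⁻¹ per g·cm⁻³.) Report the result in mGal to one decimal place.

-76.1

Free-air correction = 0.3086 × 3133.6 = 967.03 mGal
Free-air anomaly = 981323.49 − 982072.30 + (967.03) = 218.22 mGal
Bouguer slab correction = 0.04193 × 2.24 × 3133.6 = 294.32 mGal
Simple Bouguer anomaly = 218.22 − (294.32) = -76.10 mGal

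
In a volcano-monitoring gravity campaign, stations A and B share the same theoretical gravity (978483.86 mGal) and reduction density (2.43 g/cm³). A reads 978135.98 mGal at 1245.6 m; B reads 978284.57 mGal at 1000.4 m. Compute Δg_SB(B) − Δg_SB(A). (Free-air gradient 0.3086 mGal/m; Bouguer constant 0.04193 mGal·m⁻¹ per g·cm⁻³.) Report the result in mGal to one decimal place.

97.9

Δg_SB(A) = 978135.98 − 978483.86 + 0.3086×1245.6 − 0.04193×2.43×1245.6 = -90.40 mGal
Δg_SB(B) = 978284.57 − 978483.86 + 0.3086×1000.4 − 0.04193×2.43×1000.4 = 7.50 mGal
Difference = 7.50 − (-90.40) = 97.90 mGal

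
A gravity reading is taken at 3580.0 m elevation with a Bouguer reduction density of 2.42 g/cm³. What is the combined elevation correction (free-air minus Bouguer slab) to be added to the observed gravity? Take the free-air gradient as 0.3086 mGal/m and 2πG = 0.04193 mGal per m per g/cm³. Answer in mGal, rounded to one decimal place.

741.5

Combined gradient = 0.3086 − 0.04193 × 2.42 = 0.2071294 mGal/m
Combined elevation correction = 0.2071294 × 3580.0 = 741.5 mGal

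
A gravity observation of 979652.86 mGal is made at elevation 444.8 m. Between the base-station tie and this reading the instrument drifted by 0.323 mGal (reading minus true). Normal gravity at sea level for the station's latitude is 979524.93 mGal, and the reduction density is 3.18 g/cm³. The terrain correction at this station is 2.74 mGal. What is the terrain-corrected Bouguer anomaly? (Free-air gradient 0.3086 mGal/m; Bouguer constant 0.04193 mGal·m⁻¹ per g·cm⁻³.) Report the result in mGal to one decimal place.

Drift-corrected reading = 979652.86 − (0.323) = 979652.537 mGal
Free-air correction = 0.3086 × 444.8 = 137.27 mGal
Free-air anomaly = 979652.537 − 979524.93 + (137.27) = 264.877 mGal
Bouguer slab correction = 0.04193 × 3.18 × 444.8 = 59.31 mGal
Simple Bouguer anomaly = 264.877 − (59.31) = 205.567 mGal
Complete Bouguer anomaly = 205.567 + 2.74 = 208.307 mGal

208.3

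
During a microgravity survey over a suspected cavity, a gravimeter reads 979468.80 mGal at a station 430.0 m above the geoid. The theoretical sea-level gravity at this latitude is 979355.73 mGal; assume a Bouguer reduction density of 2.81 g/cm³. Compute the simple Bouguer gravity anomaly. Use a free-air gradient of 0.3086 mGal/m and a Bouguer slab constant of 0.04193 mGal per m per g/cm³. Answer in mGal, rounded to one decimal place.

195.1

Free-air correction = 0.3086 × 430.0 = 132.70 mGal
Free-air anomaly = 979468.80 − 979355.73 + (132.70) = 245.77 mGal
Bouguer slab correction = 0.04193 × 2.81 × 430.0 = 50.66 mGal
Simple Bouguer anomaly = 245.77 − (50.66) = 195.11 mGal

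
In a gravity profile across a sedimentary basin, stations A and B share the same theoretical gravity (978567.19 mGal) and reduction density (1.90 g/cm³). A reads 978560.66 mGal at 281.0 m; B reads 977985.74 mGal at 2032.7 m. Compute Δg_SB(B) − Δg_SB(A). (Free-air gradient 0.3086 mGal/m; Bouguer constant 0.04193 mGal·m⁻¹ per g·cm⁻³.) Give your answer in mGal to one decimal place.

-173.9

Δg_SB(A) = 978560.66 − 978567.19 + 0.3086×281.0 − 0.04193×1.90×281.0 = 57.80 mGal
Δg_SB(B) = 977985.74 − 978567.19 + 0.3086×2032.7 − 0.04193×1.90×2032.7 = -116.10 mGal
Difference = -116.10 − (57.80) = -173.90 mGal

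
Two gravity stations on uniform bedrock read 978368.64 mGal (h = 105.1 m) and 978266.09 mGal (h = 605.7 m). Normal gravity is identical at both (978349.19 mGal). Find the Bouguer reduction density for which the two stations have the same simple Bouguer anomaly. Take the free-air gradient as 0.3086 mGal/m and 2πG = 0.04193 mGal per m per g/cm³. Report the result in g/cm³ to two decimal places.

Δg_obs = 978266.09 − 978368.64 = -102.55 mGal over Δh = 605.7 − 105.1 = 500.6 m
Equal Bouguer anomalies ⇒ Δg_obs + (0.3086 − 0.04193ρ)·Δh = 0
0.3086 − 0.04193ρ = −Δg_obs/Δh = 0.20485
ρ = (0.3086 − 0.20485) / 0.04193 = 2.47 g/cm³

2.47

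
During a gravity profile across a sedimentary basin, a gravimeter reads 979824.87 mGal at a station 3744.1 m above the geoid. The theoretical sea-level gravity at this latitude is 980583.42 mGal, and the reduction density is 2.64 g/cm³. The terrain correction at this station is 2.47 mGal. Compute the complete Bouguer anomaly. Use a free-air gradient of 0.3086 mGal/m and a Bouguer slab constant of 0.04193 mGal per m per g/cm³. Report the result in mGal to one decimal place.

-15.1

Free-air correction = 0.3086 × 3744.1 = 1155.43 mGal
Free-air anomaly = 979824.87 − 980583.42 + (1155.43) = 396.88 mGal
Bouguer slab correction = 0.04193 × 2.64 × 3744.1 = 414.45 mGal
Simple Bouguer anomaly = 396.88 − (414.45) = -17.57 mGal
Complete Bouguer anomaly = -17.57 + 2.47 = -15.10 mGal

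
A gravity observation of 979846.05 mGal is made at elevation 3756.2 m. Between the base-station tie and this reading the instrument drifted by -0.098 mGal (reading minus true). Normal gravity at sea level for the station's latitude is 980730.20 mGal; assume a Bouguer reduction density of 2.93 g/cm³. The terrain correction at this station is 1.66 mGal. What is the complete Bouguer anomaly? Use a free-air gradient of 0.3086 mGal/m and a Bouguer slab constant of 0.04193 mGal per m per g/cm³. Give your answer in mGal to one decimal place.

-184.7

Drift-corrected reading = 979846.05 − (-0.098) = 979846.148 mGal
Free-air correction = 0.3086 × 3756.2 = 1159.16 mGal
Free-air anomaly = 979846.148 − 980730.20 + (1159.16) = 275.108 mGal
Bouguer slab correction = 0.04193 × 2.93 × 3756.2 = 461.47 mGal
Simple Bouguer anomaly = 275.108 − (461.47) = -186.362 mGal
Complete Bouguer anomaly = -186.362 + 1.66 = -184.702 mGal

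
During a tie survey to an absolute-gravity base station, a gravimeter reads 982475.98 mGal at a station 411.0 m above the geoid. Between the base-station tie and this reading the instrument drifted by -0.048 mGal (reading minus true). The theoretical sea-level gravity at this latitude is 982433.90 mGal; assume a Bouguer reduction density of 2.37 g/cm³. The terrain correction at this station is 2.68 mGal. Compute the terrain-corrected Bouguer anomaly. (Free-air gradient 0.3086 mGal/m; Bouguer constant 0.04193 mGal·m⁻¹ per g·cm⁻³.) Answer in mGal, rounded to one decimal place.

130.8

Drift-corrected reading = 982475.98 − (-0.048) = 982476.028 mGal
Free-air correction = 0.3086 × 411.0 = 126.83 mGal
Free-air anomaly = 982476.028 − 982433.90 + (126.83) = 168.958 mGal
Bouguer slab correction = 0.04193 × 2.37 × 411.0 = 40.84 mGal
Simple Bouguer anomaly = 168.958 − (40.84) = 128.118 mGal
Complete Bouguer anomaly = 128.118 + 2.68 = 130.798 mGal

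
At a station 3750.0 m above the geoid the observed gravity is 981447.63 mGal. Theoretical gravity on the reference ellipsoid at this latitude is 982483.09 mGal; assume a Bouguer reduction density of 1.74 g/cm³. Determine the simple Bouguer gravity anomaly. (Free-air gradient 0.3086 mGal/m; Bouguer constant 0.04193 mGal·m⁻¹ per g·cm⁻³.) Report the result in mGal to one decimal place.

Free-air correction = 0.3086 × 3750.0 = 1157.25 mGal
Free-air anomaly = 981447.63 − 982483.09 + (1157.25) = 121.79 mGal
Bouguer slab correction = 0.04193 × 1.74 × 3750.0 = 273.59 mGal
Simple Bouguer anomaly = 121.79 − (273.59) = -151.80 mGal

-151.8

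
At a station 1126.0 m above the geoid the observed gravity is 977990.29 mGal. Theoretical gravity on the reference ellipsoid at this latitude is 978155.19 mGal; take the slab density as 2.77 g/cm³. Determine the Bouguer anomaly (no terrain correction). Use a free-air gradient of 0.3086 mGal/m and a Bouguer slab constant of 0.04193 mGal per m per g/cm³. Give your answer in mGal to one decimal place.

51.8

Free-air correction = 0.3086 × 1126.0 = 347.48 mGal
Free-air anomaly = 977990.29 − 978155.19 + (347.48) = 182.58 mGal
Bouguer slab correction = 0.04193 × 2.77 × 1126.0 = 130.78 mGal
Simple Bouguer anomaly = 182.58 − (130.78) = 51.80 mGal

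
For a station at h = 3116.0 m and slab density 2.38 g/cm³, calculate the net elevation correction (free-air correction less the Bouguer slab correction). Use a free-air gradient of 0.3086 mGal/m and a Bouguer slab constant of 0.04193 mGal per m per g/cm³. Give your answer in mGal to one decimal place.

Combined gradient = 0.3086 − 0.04193 × 2.38 = 0.2088066 mGal/m
Combined elevation correction = 0.2088066 × 3116.0 = 650.6 mGal

650.6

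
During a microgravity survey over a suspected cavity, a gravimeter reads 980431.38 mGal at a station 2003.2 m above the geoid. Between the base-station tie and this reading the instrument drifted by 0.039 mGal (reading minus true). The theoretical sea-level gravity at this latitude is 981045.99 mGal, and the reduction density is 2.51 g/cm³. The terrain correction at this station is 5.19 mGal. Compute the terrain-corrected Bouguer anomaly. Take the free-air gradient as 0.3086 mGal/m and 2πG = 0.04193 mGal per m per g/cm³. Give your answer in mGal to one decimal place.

-202.1

Drift-corrected reading = 980431.38 − (0.039) = 980431.341 mGal
Free-air correction = 0.3086 × 2003.2 = 618.19 mGal
Free-air anomaly = 980431.341 − 981045.99 + (618.19) = 3.541 mGal
Bouguer slab correction = 0.04193 × 2.51 × 2003.2 = 210.83 mGal
Simple Bouguer anomaly = 3.541 − (210.83) = -207.289 mGal
Complete Bouguer anomaly = -207.289 + 5.19 = -202.099 mGal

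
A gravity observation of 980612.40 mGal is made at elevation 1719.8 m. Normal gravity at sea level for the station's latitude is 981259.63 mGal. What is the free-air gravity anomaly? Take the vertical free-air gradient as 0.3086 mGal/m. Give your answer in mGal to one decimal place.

-116.5

Free-air correction = 0.3086 × 1719.8 = 530.73 mGal
Free-air anomaly = 980612.40 − 981259.63 + (530.73) = -116.50 mGal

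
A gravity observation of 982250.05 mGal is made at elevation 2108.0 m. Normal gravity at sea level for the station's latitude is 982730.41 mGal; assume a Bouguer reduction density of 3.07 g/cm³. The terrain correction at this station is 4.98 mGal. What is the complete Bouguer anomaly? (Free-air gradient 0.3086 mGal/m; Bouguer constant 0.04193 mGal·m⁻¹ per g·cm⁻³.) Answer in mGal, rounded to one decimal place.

Free-air correction = 0.3086 × 2108.0 = 650.53 mGal
Free-air anomaly = 982250.05 − 982730.41 + (650.53) = 170.17 mGal
Bouguer slab correction = 0.04193 × 3.07 × 2108.0 = 271.35 mGal
Simple Bouguer anomaly = 170.17 − (271.35) = -101.18 mGal
Complete Bouguer anomaly = -101.18 + 4.98 = -96.20 mGal

-96.2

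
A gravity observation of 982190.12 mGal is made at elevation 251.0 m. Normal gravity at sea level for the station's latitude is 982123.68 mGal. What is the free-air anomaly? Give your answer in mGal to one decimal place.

143.9

Free-air correction = 0.3086 × 251.0 = 77.46 mGal
Free-air anomaly = 982190.12 − 982123.68 + (77.46) = 143.90 mGal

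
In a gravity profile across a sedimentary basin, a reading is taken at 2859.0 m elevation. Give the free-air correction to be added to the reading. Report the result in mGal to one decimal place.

Free-air correction = 0.3086 × 2859.0 = 882.3 mGal

882.3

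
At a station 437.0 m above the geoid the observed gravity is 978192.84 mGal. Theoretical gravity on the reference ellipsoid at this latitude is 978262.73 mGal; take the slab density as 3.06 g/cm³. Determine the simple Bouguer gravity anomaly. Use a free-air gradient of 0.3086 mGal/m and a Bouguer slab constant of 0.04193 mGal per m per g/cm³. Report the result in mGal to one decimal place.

Free-air correction = 0.3086 × 437.0 = 134.86 mGal
Free-air anomaly = 978192.84 − 978262.73 + (134.86) = 64.97 mGal
Bouguer slab correction = 0.04193 × 3.06 × 437.0 = 56.07 mGal
Simple Bouguer anomaly = 64.97 − (56.07) = 8.90 mGal

8.9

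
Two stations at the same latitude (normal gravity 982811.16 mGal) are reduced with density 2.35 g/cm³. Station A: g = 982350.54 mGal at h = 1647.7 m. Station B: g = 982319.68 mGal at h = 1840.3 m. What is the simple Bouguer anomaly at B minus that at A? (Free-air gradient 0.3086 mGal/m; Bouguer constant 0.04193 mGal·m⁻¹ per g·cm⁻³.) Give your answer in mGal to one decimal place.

9.6

Δg_SB(A) = 982350.54 − 982811.16 + 0.3086×1647.7 − 0.04193×2.35×1647.7 = -114.50 mGal
Δg_SB(B) = 982319.68 − 982811.16 + 0.3086×1840.3 − 0.04193×2.35×1840.3 = -104.90 mGal
Difference = -104.90 − (-114.50) = 9.60 mGal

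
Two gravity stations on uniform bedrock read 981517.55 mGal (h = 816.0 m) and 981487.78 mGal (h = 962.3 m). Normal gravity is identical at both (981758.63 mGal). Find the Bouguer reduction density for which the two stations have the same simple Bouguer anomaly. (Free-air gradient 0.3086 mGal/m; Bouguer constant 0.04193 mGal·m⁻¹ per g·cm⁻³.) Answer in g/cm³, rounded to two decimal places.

2.51

Δg_obs = 981487.78 − 981517.55 = -29.77 mGal over Δh = 962.3 − 816.0 = 146.3 m
Equal Bouguer anomalies ⇒ Δg_obs + (0.3086 − 0.04193ρ)·Δh = 0
0.3086 − 0.04193ρ = −Δg_obs/Δh = 0.20349
ρ = (0.3086 − 0.20349) / 0.04193 = 2.51 g/cm³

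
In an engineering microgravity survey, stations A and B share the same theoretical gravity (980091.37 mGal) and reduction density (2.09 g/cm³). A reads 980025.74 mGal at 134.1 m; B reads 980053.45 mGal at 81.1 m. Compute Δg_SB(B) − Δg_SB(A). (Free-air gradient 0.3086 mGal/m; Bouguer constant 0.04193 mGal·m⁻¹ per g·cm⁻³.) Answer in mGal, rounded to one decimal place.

Δg_SB(A) = 980025.74 − 980091.37 + 0.3086×134.1 − 0.04193×2.09×134.1 = -36.00 mGal
Δg_SB(B) = 980053.45 − 980091.37 + 0.3086×81.1 − 0.04193×2.09×81.1 = -20.00 mGal
Difference = -20.00 − (-36.00) = 16.00 mGal

16.0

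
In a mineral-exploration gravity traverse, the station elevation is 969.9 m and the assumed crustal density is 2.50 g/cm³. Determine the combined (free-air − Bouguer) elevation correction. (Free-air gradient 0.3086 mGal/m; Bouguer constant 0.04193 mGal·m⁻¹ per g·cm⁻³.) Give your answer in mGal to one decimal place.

197.6

Combined gradient = 0.3086 − 0.04193 × 2.50 = 0.2037750 mGal/m
Combined elevation correction = 0.2037750 × 969.9 = 197.6 mGal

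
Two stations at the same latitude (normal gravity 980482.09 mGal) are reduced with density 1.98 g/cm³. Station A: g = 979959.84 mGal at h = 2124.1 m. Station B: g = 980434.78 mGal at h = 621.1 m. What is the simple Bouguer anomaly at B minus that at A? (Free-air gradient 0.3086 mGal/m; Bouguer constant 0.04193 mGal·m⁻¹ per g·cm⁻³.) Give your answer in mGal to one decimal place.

135.9

Δg_SB(A) = 979959.84 − 980482.09 + 0.3086×2124.1 − 0.04193×1.98×2124.1 = -43.10 mGal
Δg_SB(B) = 980434.78 − 980482.09 + 0.3086×621.1 − 0.04193×1.98×621.1 = 92.80 mGal
Difference = 92.80 − (-43.10) = 135.90 mGal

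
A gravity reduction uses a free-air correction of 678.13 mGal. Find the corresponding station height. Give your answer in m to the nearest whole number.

h = 678.13 / 0.3086 = 2197.44 m

2197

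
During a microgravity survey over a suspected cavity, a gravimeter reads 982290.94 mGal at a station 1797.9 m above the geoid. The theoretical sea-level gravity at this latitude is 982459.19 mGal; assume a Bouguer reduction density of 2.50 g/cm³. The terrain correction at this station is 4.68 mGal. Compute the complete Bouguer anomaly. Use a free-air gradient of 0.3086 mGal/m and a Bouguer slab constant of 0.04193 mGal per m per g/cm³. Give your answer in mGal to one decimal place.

202.8

Free-air correction = 0.3086 × 1797.9 = 554.83 mGal
Free-air anomaly = 982290.94 − 982459.19 + (554.83) = 386.58 mGal
Bouguer slab correction = 0.04193 × 2.50 × 1797.9 = 188.46 mGal
Simple Bouguer anomaly = 386.58 − (188.46) = 198.12 mGal
Complete Bouguer anomaly = 198.12 + 4.68 = 202.80 mGal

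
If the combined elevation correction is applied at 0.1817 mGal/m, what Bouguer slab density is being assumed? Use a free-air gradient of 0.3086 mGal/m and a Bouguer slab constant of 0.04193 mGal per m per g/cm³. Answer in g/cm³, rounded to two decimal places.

0.1817 = 0.3086 − 0.04193 × ρ
ρ = (0.3086 − 0.1817) / 0.04193 = 3.03 g/cm³

3.03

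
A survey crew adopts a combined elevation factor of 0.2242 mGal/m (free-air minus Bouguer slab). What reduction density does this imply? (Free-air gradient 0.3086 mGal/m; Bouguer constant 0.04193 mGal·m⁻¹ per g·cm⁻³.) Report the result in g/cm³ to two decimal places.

0.2242 = 0.3086 − 0.04193 × ρ
ρ = (0.3086 − 0.2242) / 0.04193 = 2.01 g/cm³

2.01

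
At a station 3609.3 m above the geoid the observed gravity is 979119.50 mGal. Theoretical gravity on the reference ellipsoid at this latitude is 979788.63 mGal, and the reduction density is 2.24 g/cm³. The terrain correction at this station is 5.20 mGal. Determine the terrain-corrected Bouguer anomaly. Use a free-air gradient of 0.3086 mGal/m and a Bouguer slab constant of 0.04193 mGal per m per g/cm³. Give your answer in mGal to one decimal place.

110.9

Free-air correction = 0.3086 × 3609.3 = 1113.83 mGal
Free-air anomaly = 979119.50 − 979788.63 + (1113.83) = 444.70 mGal
Bouguer slab correction = 0.04193 × 2.24 × 3609.3 = 339.00 mGal
Simple Bouguer anomaly = 444.70 − (339.00) = 105.70 mGal
Complete Bouguer anomaly = 105.70 + 5.20 = 110.90 mGal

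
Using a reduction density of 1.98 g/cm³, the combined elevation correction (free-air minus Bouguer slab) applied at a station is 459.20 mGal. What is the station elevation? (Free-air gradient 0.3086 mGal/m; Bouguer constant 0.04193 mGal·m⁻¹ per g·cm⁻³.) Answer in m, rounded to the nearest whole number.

Combined gradient = 0.3086 − 0.04193 × 1.98 = 0.2255786 mGal/m
h = 459.20 / 0.2255786 = 2035.65 m

2036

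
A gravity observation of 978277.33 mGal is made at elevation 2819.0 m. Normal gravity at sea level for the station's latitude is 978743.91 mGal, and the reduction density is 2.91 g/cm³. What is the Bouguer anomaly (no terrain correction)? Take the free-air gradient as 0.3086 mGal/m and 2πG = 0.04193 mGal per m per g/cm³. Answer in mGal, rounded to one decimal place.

Free-air correction = 0.3086 × 2819.0 = 869.94 mGal
Free-air anomaly = 978277.33 − 978743.91 + (869.94) = 403.36 mGal
Bouguer slab correction = 0.04193 × 2.91 × 2819.0 = 343.96 mGal
Simple Bouguer anomaly = 403.36 − (343.96) = 59.40 mGal

59.4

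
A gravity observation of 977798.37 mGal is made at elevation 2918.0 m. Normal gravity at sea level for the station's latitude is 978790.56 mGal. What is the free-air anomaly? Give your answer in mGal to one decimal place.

-91.7

Free-air correction = 0.3086 × 2918.0 = 900.49 mGal
Free-air anomaly = 977798.37 − 978790.56 + (900.49) = -91.70 mGal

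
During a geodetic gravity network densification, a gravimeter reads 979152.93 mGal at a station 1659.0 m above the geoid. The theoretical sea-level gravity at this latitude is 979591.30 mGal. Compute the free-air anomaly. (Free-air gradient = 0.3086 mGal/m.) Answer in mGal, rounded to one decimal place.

73.6

Free-air correction = 0.3086 × 1659.0 = 511.97 mGal
Free-air anomaly = 979152.93 − 979591.30 + (511.97) = 73.60 mGal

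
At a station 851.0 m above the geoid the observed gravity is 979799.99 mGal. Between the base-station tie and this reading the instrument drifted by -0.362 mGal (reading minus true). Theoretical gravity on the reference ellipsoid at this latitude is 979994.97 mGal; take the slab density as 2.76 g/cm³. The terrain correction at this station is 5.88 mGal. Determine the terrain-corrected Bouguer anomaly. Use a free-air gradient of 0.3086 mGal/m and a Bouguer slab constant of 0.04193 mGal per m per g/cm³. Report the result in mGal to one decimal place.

-24.6

Drift-corrected reading = 979799.99 − (-0.362) = 979800.352 mGal
Free-air correction = 0.3086 × 851.0 = 262.62 mGal
Free-air anomaly = 979800.352 − 979994.97 + (262.62) = 68.002 mGal
Bouguer slab correction = 0.04193 × 2.76 × 851.0 = 98.48 mGal
Simple Bouguer anomaly = 68.002 − (98.48) = -30.478 mGal
Complete Bouguer anomaly = -30.478 + 5.88 = -24.598 mGal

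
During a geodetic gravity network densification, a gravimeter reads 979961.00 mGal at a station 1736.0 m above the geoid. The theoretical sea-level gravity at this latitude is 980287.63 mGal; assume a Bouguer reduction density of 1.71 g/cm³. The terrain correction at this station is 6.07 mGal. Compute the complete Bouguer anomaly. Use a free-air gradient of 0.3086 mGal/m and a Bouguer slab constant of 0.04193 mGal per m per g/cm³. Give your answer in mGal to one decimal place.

90.7

Free-air correction = 0.3086 × 1736.0 = 535.73 mGal
Free-air anomaly = 979961.00 − 980287.63 + (535.73) = 209.10 mGal
Bouguer slab correction = 0.04193 × 1.71 × 1736.0 = 124.47 mGal
Simple Bouguer anomaly = 209.10 − (124.47) = 84.63 mGal
Complete Bouguer anomaly = 84.63 + 6.07 = 90.70 mGal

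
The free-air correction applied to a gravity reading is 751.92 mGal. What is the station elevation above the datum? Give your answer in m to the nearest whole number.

h = 751.92 / 0.3086 = 2436.55 m

2437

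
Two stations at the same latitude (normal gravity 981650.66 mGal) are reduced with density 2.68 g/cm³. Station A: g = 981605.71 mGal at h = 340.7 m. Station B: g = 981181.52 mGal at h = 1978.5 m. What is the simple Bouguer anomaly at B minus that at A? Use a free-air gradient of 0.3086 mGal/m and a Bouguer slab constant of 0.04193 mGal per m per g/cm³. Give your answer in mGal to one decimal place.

Δg_SB(A) = 981605.71 − 981650.66 + 0.3086×340.7 − 0.04193×2.68×340.7 = 21.90 mGal
Δg_SB(B) = 981181.52 − 981650.66 + 0.3086×1978.5 − 0.04193×2.68×1978.5 = -80.90 mGal
Difference = -80.90 − (21.90) = -102.80 mGal

-102.8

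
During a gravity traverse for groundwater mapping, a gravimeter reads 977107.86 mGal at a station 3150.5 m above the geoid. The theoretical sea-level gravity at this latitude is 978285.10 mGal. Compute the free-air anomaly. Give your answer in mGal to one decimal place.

Free-air correction = 0.3086 × 3150.5 = 972.24 mGal
Free-air anomaly = 977107.86 − 978285.10 + (972.24) = -205.00 mGal

-205.0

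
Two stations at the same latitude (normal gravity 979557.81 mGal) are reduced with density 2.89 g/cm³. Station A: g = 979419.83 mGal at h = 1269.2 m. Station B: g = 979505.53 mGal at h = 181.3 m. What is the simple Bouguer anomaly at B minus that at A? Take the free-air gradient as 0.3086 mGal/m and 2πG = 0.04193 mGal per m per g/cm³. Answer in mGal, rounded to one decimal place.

Δg_SB(A) = 979419.83 − 979557.81 + 0.3086×1269.2 − 0.04193×2.89×1269.2 = 99.90 mGal
Δg_SB(B) = 979505.53 − 979557.81 + 0.3086×181.3 − 0.04193×2.89×181.3 = -18.30 mGal
Difference = -18.30 − (99.90) = -118.20 mGal

-118.2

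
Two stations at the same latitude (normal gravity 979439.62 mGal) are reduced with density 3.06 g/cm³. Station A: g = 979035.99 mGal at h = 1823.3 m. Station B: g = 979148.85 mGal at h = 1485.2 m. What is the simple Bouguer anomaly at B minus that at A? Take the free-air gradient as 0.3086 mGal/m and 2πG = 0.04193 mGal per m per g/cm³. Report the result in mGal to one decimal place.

51.9

Δg_SB(A) = 979035.99 − 979439.62 + 0.3086×1823.3 − 0.04193×3.06×1823.3 = -74.90 mGal
Δg_SB(B) = 979148.85 − 979439.62 + 0.3086×1485.2 − 0.04193×3.06×1485.2 = -23.00 mGal
Difference = -23.00 − (-74.90) = 51.90 mGal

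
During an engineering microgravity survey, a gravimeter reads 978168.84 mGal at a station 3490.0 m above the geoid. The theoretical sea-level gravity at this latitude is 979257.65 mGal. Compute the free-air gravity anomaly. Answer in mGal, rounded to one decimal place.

Free-air correction = 0.3086 × 3490.0 = 1077.01 mGal
Free-air anomaly = 978168.84 − 979257.65 + (1077.01) = -11.80 mGal

-11.8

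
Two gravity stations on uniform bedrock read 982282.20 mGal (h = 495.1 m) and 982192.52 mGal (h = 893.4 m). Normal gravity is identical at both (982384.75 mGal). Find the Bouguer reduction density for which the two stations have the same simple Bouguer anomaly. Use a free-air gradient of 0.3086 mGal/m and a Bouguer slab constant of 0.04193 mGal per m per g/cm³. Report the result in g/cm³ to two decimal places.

1.99

Δg_obs = 982192.52 − 982282.20 = -89.68 mGal over Δh = 893.4 − 495.1 = 398.3 m
Equal Bouguer anomalies ⇒ Δg_obs + (0.3086 − 0.04193ρ)·Δh = 0
0.3086 − 0.04193ρ = −Δg_obs/Δh = 0.22516
ρ = (0.3086 − 0.22516) / 0.04193 = 1.99 g/cm³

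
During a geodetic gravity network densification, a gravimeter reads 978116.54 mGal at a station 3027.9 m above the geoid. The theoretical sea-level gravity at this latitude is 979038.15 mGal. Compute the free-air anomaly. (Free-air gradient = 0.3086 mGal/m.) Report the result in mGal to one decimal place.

Free-air correction = 0.3086 × 3027.9 = 934.41 mGal
Free-air anomaly = 978116.54 − 979038.15 + (934.41) = 12.80 mGal

12.8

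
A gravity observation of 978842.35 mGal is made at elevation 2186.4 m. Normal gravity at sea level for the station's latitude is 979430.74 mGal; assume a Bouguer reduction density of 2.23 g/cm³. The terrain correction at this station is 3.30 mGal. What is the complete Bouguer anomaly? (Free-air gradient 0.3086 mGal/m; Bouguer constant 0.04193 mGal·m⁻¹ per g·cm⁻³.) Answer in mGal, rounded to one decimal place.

Free-air correction = 0.3086 × 2186.4 = 674.72 mGal
Free-air anomaly = 978842.35 − 979430.74 + (674.72) = 86.33 mGal
Bouguer slab correction = 0.04193 × 2.23 × 2186.4 = 204.44 mGal
Simple Bouguer anomaly = 86.33 − (204.44) = -118.11 mGal
Complete Bouguer anomaly = -118.11 + 3.30 = -114.81 mGal

-114.8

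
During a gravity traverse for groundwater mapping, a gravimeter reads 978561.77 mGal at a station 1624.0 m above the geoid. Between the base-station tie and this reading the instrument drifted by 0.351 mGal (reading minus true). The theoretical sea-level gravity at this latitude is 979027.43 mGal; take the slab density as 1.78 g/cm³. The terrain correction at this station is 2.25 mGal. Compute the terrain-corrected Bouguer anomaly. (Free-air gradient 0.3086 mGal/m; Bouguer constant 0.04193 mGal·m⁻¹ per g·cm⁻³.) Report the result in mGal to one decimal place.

Drift-corrected reading = 978561.77 − (0.351) = 978561.419 mGal
Free-air correction = 0.3086 × 1624.0 = 501.17 mGal
Free-air anomaly = 978561.419 − 979027.43 + (501.17) = 35.159 mGal
Bouguer slab correction = 0.04193 × 1.78 × 1624.0 = 121.21 mGal
Simple Bouguer anomaly = 35.159 − (121.21) = -86.051 mGal
Complete Bouguer anomaly = -86.051 + 2.25 = -83.801 mGal

-83.8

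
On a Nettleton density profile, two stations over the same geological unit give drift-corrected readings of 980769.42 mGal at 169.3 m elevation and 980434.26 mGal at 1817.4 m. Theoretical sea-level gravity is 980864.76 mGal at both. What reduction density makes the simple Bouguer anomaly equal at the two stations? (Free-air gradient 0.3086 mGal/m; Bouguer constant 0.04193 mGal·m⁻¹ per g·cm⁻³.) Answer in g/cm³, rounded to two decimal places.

2.51

Δg_obs = 980434.26 − 980769.42 = -335.16 mGal over Δh = 1817.4 − 169.3 = 1648.1 m
Equal Bouguer anomalies ⇒ Δg_obs + (0.3086 − 0.04193ρ)·Δh = 0
0.3086 − 0.04193ρ = −Δg_obs/Δh = 0.20336
ρ = (0.3086 − 0.20336) / 0.04193 = 2.51 g/cm³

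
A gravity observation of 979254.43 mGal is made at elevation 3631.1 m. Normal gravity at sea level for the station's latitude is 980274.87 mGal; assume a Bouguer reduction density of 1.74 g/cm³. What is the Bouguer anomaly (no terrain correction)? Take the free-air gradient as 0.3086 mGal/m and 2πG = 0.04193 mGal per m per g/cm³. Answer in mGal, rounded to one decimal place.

-164.8

Free-air correction = 0.3086 × 3631.1 = 1120.56 mGal
Free-air anomaly = 979254.43 − 980274.87 + (1120.56) = 100.12 mGal
Bouguer slab correction = 0.04193 × 1.74 × 3631.1 = 264.92 mGal
Simple Bouguer anomaly = 100.12 − (264.92) = -164.80 mGal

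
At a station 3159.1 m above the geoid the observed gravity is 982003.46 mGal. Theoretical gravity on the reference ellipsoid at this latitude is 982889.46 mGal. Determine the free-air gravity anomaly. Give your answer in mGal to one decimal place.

88.9

Free-air correction = 0.3086 × 3159.1 = 974.90 mGal
Free-air anomaly = 982003.46 − 982889.46 + (974.90) = 88.90 mGal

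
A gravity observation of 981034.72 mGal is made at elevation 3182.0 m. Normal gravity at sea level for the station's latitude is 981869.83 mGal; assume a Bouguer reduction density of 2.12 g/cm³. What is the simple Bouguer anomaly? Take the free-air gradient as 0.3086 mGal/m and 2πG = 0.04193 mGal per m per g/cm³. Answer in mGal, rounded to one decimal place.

-136.0

Free-air correction = 0.3086 × 3182.0 = 981.97 mGal
Free-air anomaly = 981034.72 − 981869.83 + (981.97) = 146.86 mGal
Bouguer slab correction = 0.04193 × 2.12 × 3182.0 = 282.85 mGal
Simple Bouguer anomaly = 146.86 − (282.85) = -135.99 mGal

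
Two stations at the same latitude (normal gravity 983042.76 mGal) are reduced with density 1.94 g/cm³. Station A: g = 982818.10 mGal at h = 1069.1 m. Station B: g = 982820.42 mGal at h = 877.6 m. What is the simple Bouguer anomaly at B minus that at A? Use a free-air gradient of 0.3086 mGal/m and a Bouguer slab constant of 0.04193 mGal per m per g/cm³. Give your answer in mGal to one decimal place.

Δg_SB(A) = 982818.10 − 983042.76 + 0.3086×1069.1 − 0.04193×1.94×1069.1 = 18.30 mGal
Δg_SB(B) = 982820.42 − 983042.76 + 0.3086×877.6 − 0.04193×1.94×877.6 = -22.90 mGal
Difference = -22.90 − (18.30) = -41.20 mGal

-41.2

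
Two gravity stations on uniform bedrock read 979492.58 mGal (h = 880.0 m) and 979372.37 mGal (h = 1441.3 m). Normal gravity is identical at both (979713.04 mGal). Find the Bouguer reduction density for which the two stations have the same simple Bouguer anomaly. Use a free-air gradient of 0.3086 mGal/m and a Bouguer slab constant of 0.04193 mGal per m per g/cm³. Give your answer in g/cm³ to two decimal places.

Δg_obs = 979372.37 − 979492.58 = -120.21 mGal over Δh = 1441.3 − 880.0 = 561.3 m
Equal Bouguer anomalies ⇒ Δg_obs + (0.3086 − 0.04193ρ)·Δh = 0
0.3086 − 0.04193ρ = −Δg_obs/Δh = 0.21416
ρ = (0.3086 − 0.21416) / 0.04193 = 2.25 g/cm³

2.25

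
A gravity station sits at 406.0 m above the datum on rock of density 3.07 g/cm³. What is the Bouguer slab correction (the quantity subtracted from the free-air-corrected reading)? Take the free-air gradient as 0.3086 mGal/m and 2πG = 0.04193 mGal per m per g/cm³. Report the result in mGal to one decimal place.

52.3

Bouguer slab correction = 0.04193 × 3.07 × 406.0 = 52.3 mGal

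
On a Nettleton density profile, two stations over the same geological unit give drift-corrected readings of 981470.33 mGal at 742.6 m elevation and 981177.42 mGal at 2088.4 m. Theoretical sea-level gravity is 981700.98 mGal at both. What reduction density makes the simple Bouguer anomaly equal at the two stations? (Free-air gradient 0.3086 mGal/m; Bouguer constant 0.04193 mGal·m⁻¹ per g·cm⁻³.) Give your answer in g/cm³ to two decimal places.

Δg_obs = 981177.42 − 981470.33 = -292.91 mGal over Δh = 2088.4 − 742.6 = 1345.8 m
Equal Bouguer anomalies ⇒ Δg_obs + (0.3086 − 0.04193ρ)·Δh = 0
0.3086 − 0.04193ρ = −Δg_obs/Δh = 0.21765
ρ = (0.3086 − 0.21765) / 0.04193 = 2.17 g/cm³

2.17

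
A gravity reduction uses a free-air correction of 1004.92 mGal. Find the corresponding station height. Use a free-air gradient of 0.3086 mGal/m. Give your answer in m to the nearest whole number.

h = 1004.92 / 0.3086 = 3256.38 m

3256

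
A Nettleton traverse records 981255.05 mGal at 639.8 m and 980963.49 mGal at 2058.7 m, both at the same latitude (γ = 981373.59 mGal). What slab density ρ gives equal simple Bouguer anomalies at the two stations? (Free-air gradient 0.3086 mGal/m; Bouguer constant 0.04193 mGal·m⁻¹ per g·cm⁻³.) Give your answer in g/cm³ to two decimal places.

2.46

Δg_obs = 980963.49 − 981255.05 = -291.56 mGal over Δh = 2058.7 − 639.8 = 1418.9 m
Equal Bouguer anomalies ⇒ Δg_obs + (0.3086 − 0.04193ρ)·Δh = 0
0.3086 − 0.04193ρ = −Δg_obs/Δh = 0.20548
ρ = (0.3086 − 0.20548) / 0.04193 = 2.46 g/cm³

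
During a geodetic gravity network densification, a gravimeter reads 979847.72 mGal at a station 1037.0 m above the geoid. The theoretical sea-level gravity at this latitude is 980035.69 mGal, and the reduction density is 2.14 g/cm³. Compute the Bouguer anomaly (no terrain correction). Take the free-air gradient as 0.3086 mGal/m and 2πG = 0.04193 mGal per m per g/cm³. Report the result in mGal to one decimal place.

39.0

Free-air correction = 0.3086 × 1037.0 = 320.02 mGal
Free-air anomaly = 979847.72 − 980035.69 + (320.02) = 132.05 mGal
Bouguer slab correction = 0.04193 × 2.14 × 1037.0 = 93.05 mGal
Simple Bouguer anomaly = 132.05 − (93.05) = 39.00 mGal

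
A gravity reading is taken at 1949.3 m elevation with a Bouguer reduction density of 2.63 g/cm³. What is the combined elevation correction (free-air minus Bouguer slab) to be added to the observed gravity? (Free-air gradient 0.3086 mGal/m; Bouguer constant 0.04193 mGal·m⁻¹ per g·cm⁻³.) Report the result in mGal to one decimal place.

Combined gradient = 0.3086 − 0.04193 × 2.63 = 0.1983241 mGal/m
Combined elevation correction = 0.1983241 × 1949.3 = 386.6 mGal

386.6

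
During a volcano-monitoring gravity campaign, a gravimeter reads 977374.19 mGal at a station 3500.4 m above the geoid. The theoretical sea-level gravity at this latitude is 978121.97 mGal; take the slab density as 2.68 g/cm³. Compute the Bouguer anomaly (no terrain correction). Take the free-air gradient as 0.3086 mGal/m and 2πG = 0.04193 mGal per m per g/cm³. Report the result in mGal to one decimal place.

-60.9

Free-air correction = 0.3086 × 3500.4 = 1080.22 mGal
Free-air anomaly = 977374.19 − 978121.97 + (1080.22) = 332.44 mGal
Bouguer slab correction = 0.04193 × 2.68 × 3500.4 = 393.35 mGal
Simple Bouguer anomaly = 332.44 − (393.35) = -60.91 mGal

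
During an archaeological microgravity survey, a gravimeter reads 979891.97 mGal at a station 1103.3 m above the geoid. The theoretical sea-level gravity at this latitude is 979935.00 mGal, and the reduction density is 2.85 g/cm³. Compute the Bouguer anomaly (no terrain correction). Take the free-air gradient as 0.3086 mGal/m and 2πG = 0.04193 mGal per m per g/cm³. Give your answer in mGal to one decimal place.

Free-air correction = 0.3086 × 1103.3 = 340.48 mGal
Free-air anomaly = 979891.97 − 979935.00 + (340.48) = 297.45 mGal
Bouguer slab correction = 0.04193 × 2.85 × 1103.3 = 131.84 mGal
Simple Bouguer anomaly = 297.45 − (131.84) = 165.61 mGal

165.6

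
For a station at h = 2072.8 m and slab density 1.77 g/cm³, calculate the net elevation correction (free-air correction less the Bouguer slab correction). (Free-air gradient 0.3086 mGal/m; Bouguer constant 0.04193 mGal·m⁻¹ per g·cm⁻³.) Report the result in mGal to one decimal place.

Combined gradient = 0.3086 − 0.04193 × 1.77 = 0.2343839 mGal/m
Combined elevation correction = 0.2343839 × 2072.8 = 485.8 mGal

485.8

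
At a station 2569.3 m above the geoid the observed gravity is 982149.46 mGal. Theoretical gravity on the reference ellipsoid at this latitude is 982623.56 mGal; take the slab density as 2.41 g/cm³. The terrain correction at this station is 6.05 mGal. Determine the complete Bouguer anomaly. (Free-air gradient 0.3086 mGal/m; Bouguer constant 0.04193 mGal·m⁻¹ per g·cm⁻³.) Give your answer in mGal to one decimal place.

Free-air correction = 0.3086 × 2569.3 = 792.89 mGal
Free-air anomaly = 982149.46 − 982623.56 + (792.89) = 318.79 mGal
Bouguer slab correction = 0.04193 × 2.41 × 2569.3 = 259.63 mGal
Simple Bouguer anomaly = 318.79 − (259.63) = 59.16 mGal
Complete Bouguer anomaly = 59.16 + 6.05 = 65.21 mGal

65.2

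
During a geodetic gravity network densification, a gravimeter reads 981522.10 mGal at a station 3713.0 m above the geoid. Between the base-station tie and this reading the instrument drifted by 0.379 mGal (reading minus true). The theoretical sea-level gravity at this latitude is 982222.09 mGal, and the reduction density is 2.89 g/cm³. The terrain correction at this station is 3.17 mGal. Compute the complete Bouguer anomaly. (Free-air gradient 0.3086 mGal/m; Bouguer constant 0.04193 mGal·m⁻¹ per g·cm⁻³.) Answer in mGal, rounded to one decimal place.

-1.3

Drift-corrected reading = 981522.10 − (0.379) = 981521.721 mGal
Free-air correction = 0.3086 × 3713.0 = 1145.83 mGal
Free-air anomaly = 981521.721 − 982222.09 + (1145.83) = 445.461 mGal
Bouguer slab correction = 0.04193 × 2.89 × 3713.0 = 449.93 mGal
Simple Bouguer anomaly = 445.461 − (449.93) = -4.469 mGal
Complete Bouguer anomaly = -4.469 + 3.17 = -1.299 mGal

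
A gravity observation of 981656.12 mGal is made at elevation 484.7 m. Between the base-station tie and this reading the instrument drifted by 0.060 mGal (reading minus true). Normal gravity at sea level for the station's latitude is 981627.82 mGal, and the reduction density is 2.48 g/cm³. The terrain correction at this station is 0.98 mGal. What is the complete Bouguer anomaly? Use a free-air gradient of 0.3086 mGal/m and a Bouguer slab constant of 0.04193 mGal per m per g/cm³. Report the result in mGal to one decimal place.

Drift-corrected reading = 981656.12 − (0.060) = 981656.060 mGal
Free-air correction = 0.3086 × 484.7 = 149.58 mGal
Free-air anomaly = 981656.060 − 981627.82 + (149.58) = 177.820 mGal
Bouguer slab correction = 0.04193 × 2.48 × 484.7 = 50.40 mGal
Simple Bouguer anomaly = 177.820 − (50.40) = 127.420 mGal
Complete Bouguer anomaly = 127.420 + 0.98 = 128.400 mGal

128.4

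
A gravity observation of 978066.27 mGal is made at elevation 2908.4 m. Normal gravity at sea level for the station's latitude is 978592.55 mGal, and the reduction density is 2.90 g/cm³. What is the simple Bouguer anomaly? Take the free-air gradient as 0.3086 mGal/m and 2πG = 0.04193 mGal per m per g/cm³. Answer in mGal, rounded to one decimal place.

Free-air correction = 0.3086 × 2908.4 = 897.53 mGal
Free-air anomaly = 978066.27 − 978592.55 + (897.53) = 371.25 mGal
Bouguer slab correction = 0.04193 × 2.90 × 2908.4 = 353.65 mGal
Simple Bouguer anomaly = 371.25 − (353.65) = 17.60 mGal

17.6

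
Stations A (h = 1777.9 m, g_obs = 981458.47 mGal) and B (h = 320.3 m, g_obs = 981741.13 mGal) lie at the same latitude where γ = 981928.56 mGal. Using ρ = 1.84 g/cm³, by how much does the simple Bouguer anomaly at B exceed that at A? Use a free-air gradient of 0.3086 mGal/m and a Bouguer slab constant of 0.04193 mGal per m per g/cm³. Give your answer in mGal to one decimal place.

Δg_SB(A) = 981458.47 − 981928.56 + 0.3086×1777.9 − 0.04193×1.84×1777.9 = -58.60 mGal
Δg_SB(B) = 981741.13 − 981928.56 + 0.3086×320.3 − 0.04193×1.84×320.3 = -113.30 mGal
Difference = -113.30 − (-58.60) = -54.70 mGal

-54.7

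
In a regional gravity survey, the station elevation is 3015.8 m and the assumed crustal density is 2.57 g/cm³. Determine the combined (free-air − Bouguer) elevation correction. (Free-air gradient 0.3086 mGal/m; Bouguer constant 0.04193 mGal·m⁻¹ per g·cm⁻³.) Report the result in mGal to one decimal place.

Combined gradient = 0.3086 − 0.04193 × 2.57 = 0.2008399 mGal/m
Combined elevation correction = 0.2008399 × 3015.8 = 605.7 mGal

605.7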